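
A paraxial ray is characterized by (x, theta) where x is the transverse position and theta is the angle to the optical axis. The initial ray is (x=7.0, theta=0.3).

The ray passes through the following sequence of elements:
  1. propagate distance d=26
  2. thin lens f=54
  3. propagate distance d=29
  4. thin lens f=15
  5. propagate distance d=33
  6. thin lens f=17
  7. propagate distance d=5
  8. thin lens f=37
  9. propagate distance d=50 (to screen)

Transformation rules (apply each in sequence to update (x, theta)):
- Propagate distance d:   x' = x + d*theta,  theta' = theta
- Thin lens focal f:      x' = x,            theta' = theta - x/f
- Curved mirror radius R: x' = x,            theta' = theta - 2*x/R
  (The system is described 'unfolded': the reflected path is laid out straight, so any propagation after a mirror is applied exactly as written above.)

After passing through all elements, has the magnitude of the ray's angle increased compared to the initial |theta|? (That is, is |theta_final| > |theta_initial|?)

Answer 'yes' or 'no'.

Answer: yes

Derivation:
Initial: x=7.0000 theta=0.3000
After 1 (propagate distance d=26): x=14.8000 theta=0.3000
After 2 (thin lens f=54): x=14.8000 theta=7/270 (≈0.0259)
After 3 (propagate distance d=29): x=4199/270 (≈15.5519) theta=7/270 (≈0.0259)
After 4 (thin lens f=15): x=4199/270 (≈15.5519) theta=-2047/2025 (≈-1.0109)
After 5 (propagate distance d=33): x=-2671/150 (≈-17.8067) theta=-2047/2025 (≈-1.0109)
After 6 (thin lens f=17): x=-2671/150 (≈-17.8067) theta=2519/68850 (≈0.0366)
After 7 (propagate distance d=5): x=-606697/34425 (≈-17.6237) theta=2519/68850 (≈0.0366)
After 8 (thin lens f=37): x=-606697/34425 (≈-17.6237) theta=1306597/2547450 (≈0.5129)
After 9 (propagate distance d=50 (to screen)): x=200336/24975 (≈8.0215) theta=1306597/2547450 (≈0.5129)
|theta_initial|=0.3000 |theta_final|=1306597/2547450 (≈0.5129) -> increased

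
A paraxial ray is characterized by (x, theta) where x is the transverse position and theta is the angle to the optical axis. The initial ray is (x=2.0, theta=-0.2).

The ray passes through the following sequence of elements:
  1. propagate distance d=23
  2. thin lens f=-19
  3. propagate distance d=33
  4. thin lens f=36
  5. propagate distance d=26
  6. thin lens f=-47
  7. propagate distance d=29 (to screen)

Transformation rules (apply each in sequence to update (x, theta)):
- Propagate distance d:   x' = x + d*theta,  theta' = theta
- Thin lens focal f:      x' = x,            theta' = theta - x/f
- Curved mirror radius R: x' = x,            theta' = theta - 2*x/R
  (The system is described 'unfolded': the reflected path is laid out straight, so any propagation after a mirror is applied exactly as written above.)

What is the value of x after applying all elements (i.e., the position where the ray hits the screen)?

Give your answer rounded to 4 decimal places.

Initial: x=2.0000 theta=-0.2000
After 1 (propagate distance d=23): x=-2.6000 theta=-0.2000
After 2 (thin lens f=-19): x=-2.6000 theta=-32/95 (≈-0.3368)
After 3 (propagate distance d=33): x=-1303/95 (≈-13.7158) theta=-32/95 (≈-0.3368)
After 4 (thin lens f=36): x=-1303/95 (≈-13.7158) theta=151/3420 (≈0.0442)
After 5 (propagate distance d=26): x=-21491/1710 (≈-12.5678) theta=151/3420 (≈0.0442)
After 6 (thin lens f=-47): x=-21491/1710 (≈-12.5678) theta=-7177/32148 (≈-0.2232)
After 7 (propagate distance d=29 (to screen)): x=-340091/17860 (≈-19.0420) theta=-7177/32148 (≈-0.2232)
Rounded to 4 decimal places: x = -19.0420

Answer: -19.0420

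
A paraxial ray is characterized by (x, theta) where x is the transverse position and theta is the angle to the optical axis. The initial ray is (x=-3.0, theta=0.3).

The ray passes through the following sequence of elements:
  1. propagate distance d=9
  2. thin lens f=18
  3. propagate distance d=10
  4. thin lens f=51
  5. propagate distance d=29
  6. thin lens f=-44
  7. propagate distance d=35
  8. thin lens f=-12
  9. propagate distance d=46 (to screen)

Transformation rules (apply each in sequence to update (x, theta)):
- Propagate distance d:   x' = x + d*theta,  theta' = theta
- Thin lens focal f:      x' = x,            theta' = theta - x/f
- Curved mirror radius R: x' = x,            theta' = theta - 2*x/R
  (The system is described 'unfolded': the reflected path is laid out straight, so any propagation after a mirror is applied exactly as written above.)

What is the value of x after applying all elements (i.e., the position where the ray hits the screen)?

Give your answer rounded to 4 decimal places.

Initial: x=-3.0000 theta=0.3000
After 1 (propagate distance d=9): x=-0.3000 theta=0.3000
After 2 (thin lens f=18): x=-0.3000 theta=19/60 (≈0.3167)
After 3 (propagate distance d=10): x=43/15 (≈2.8667) theta=19/60 (≈0.3167)
After 4 (thin lens f=51): x=43/15 (≈2.8667) theta=797/3060 (≈0.2605)
After 5 (propagate distance d=29): x=6377/612 (≈10.4199) theta=797/3060 (≈0.2605)
After 6 (thin lens f=-44): x=6377/612 (≈10.4199) theta=66953/134640 (≈0.4973)
After 7 (propagate distance d=35): x=83251/2992 (≈27.8245) theta=66953/134640 (≈0.4973)
After 8 (thin lens f=-12): x=83251/2992 (≈27.8245) theta=1516577/538560 (≈2.8160)
After 9 (propagate distance d=46 (to screen)): x=42373861/269280 (≈157.3599) theta=1516577/538560 (≈2.8160)
Rounded to 4 decimal places: x = 157.3599

Answer: 157.3599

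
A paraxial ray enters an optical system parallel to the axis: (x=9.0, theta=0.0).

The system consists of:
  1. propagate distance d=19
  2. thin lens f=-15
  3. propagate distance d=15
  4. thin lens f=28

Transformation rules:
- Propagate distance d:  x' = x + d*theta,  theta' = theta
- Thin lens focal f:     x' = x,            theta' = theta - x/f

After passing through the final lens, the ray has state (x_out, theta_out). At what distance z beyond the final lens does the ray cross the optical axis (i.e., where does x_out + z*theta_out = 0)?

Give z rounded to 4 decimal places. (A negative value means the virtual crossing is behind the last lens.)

Answer: 420.0000

Derivation:
Initial: x=9.0000 theta=0.0000
After 1 (propagate distance d=19): x=9.0000 theta=0.0000
After 2 (thin lens f=-15): x=9.0000 theta=0.6000
After 3 (propagate distance d=15): x=18.0000 theta=0.6000
After 4 (thin lens f=28): x=18.0000 theta=-3/70 (≈-0.0429)
z_focus = -x_out/theta_out = -(18.0000)/(-3/70) = 420.0000
Rounded to 4 decimal places: z = 420.0000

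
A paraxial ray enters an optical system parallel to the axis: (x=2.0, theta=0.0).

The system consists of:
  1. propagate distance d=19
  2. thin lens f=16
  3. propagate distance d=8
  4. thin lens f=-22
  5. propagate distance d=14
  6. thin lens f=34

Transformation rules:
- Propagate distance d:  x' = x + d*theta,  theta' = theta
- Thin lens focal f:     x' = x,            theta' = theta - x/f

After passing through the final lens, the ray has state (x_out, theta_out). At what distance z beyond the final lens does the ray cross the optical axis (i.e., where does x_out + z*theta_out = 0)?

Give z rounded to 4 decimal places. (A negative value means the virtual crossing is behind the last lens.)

Answer: -1.4912

Derivation:
Initial: x=2.0000 theta=0.0000
After 1 (propagate distance d=19): x=2.0000 theta=0.0000
After 2 (thin lens f=16): x=2.0000 theta=-0.1250
After 3 (propagate distance d=8): x=1.0000 theta=-0.1250
After 4 (thin lens f=-22): x=1.0000 theta=-7/88 (≈-0.0795)
After 5 (propagate distance d=14): x=-5/44 (≈-0.1136) theta=-7/88 (≈-0.0795)
After 6 (thin lens f=34): x=-5/44 (≈-0.1136) theta=-57/748 (≈-0.0762)
z_focus = -x_out/theta_out = -(-5/44)/(-57/748) = -85/57 ≈ -1.4912
Rounded to 4 decimal places: z = -1.4912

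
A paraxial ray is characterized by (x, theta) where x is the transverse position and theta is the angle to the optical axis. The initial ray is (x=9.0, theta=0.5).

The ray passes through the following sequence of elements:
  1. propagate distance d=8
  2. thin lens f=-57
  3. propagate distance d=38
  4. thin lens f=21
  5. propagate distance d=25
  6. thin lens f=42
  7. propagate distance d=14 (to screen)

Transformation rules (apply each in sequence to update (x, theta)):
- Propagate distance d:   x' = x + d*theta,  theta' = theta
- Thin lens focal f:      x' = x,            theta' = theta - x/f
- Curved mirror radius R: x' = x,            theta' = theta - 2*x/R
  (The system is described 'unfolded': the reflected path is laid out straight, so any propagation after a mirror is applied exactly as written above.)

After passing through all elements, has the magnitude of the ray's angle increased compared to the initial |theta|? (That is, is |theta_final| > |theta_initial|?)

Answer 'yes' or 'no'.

Initial: x=9.0000 theta=0.5000
After 1 (propagate distance d=8): x=13.0000 theta=0.5000
After 2 (thin lens f=-57): x=13.0000 theta=83/114 (≈0.7281)
After 3 (propagate distance d=38): x=122/3 (≈40.6667) theta=83/114 (≈0.7281)
After 4 (thin lens f=21): x=122/3 (≈40.6667) theta=-2893/2394 (≈-1.2084)
After 5 (propagate distance d=25): x=25031/2394 (≈10.4557) theta=-2893/2394 (≈-1.2084)
After 6 (thin lens f=42): x=25031/2394 (≈10.4557) theta=-146537/100548 (≈-1.4574)
After 7 (propagate distance d=14 (to screen)): x=-35722/3591 (≈-9.9476) theta=-146537/100548 (≈-1.4574)
|theta_initial|=0.5000 |theta_final|=146537/100548 (≈1.4574) -> increased

Answer: yes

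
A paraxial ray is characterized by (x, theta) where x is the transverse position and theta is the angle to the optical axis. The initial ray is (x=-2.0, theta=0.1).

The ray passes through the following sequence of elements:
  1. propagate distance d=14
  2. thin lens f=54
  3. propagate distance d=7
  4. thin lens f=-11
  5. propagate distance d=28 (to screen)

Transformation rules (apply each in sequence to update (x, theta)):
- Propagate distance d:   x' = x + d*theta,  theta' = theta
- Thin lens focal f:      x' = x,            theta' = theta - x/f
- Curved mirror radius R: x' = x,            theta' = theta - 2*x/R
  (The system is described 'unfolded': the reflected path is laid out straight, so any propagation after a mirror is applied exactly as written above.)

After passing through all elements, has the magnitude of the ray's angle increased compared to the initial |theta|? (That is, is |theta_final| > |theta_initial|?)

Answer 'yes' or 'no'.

Answer: yes

Derivation:
Initial: x=-2.0000 theta=0.1000
After 1 (propagate distance d=14): x=-0.6000 theta=0.1000
After 2 (thin lens f=54): x=-0.6000 theta=1/9 (≈0.1111)
After 3 (propagate distance d=7): x=8/45 (≈0.1778) theta=1/9 (≈0.1111)
After 4 (thin lens f=-11): x=8/45 (≈0.1778) theta=7/55 (≈0.1273)
After 5 (propagate distance d=28 (to screen)): x=1852/495 (≈3.7414) theta=7/55 (≈0.1273)
|theta_initial|=0.1000 |theta_final|=7/55 (≈0.1273) -> increased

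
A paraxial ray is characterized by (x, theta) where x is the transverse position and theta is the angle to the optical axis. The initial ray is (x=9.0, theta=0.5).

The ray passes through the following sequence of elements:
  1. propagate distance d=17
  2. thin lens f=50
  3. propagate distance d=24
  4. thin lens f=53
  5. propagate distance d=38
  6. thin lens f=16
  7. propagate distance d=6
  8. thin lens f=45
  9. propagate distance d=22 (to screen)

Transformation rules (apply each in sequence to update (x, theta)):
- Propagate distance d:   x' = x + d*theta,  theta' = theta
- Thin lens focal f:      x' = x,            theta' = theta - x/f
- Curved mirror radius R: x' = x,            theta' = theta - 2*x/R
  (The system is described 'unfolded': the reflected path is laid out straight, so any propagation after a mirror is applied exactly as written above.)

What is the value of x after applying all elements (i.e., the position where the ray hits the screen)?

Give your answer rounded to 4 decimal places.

Initial: x=9.0000 theta=0.5000
After 1 (propagate distance d=17): x=17.5000 theta=0.5000
After 2 (thin lens f=50): x=17.5000 theta=0.1500
After 3 (propagate distance d=24): x=21.1000 theta=0.1500
After 4 (thin lens f=53): x=21.1000 theta=-263/1060 (≈-0.2481)
After 5 (propagate distance d=38): x=3093/265 (≈11.6717) theta=-263/1060 (≈-0.2481)
After 6 (thin lens f=16): x=3093/265 (≈11.6717) theta=-829/848 (≈-0.9776)
After 7 (propagate distance d=6): x=12309/2120 (≈5.8061) theta=-829/848 (≈-0.9776)
After 8 (thin lens f=45): x=12309/2120 (≈5.8061) theta=-70381/63600 (≈-1.1066)
After 9 (propagate distance d=22 (to screen)): x=-147389/7950 (≈-18.5395) theta=-70381/63600 (≈-1.1066)
Rounded to 4 decimal places: x = -18.5395

Answer: -18.5395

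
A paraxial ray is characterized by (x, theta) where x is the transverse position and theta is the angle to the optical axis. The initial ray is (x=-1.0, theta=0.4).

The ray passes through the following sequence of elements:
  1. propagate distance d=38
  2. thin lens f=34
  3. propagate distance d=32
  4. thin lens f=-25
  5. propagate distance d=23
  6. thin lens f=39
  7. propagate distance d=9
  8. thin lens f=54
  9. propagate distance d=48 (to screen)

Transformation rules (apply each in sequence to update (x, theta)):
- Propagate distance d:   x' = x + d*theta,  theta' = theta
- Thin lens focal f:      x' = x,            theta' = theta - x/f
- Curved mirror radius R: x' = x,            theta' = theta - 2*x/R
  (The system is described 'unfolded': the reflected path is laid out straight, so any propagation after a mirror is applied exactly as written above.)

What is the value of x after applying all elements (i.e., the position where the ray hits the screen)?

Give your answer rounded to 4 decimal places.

Answer: -3.6583

Derivation:
Initial: x=-1.0000 theta=0.4000
After 1 (propagate distance d=38): x=14.2000 theta=0.4000
After 2 (thin lens f=34): x=14.2000 theta=-3/170 (≈-0.0176)
After 3 (propagate distance d=32): x=1159/85 (≈13.6353) theta=-3/170 (≈-0.0176)
After 4 (thin lens f=-25): x=1159/85 (≈13.6353) theta=2243/4250 (≈0.5278)
After 5 (propagate distance d=23): x=109539/4250 (≈25.7739) theta=2243/4250 (≈0.5278)
After 6 (thin lens f=39): x=109539/4250 (≈25.7739) theta=-3677/27625 (≈-0.1331)
After 7 (propagate distance d=9): x=1357821/55250 (≈24.5759) theta=-3677/27625 (≈-0.1331)
After 8 (thin lens f=54): x=1357821/55250 (≈24.5759) theta=-194993/331500 (≈-0.5882)
After 9 (propagate distance d=48 (to screen)): x=-202123/55250 (≈-3.6583) theta=-194993/331500 (≈-0.5882)
Rounded to 4 decimal places: x = -3.6583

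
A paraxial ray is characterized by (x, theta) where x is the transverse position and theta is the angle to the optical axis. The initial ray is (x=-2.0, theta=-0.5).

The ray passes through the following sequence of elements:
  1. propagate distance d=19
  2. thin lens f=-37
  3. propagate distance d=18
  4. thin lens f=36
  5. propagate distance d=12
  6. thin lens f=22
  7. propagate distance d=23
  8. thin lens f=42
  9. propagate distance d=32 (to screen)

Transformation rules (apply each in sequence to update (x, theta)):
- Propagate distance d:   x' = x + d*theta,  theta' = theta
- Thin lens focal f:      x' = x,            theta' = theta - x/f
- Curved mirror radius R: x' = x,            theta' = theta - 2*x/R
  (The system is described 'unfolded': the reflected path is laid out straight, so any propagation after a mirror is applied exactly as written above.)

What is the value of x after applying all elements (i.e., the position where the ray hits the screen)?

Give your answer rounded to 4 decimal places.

Initial: x=-2.0000 theta=-0.5000
After 1 (propagate distance d=19): x=-11.5000 theta=-0.5000
After 2 (thin lens f=-37): x=-11.5000 theta=-30/37 (≈-0.8108)
After 3 (propagate distance d=18): x=-1931/74 (≈-26.0946) theta=-30/37 (≈-0.8108)
After 4 (thin lens f=36): x=-1931/74 (≈-26.0946) theta=-229/2664 (≈-0.0860)
After 5 (propagate distance d=12): x=-3011/111 (≈-27.1261) theta=-229/2664 (≈-0.0860)
After 6 (thin lens f=22): x=-3011/111 (≈-27.1261) theta=33613/29304 (≈1.1470)
After 7 (propagate distance d=23): x=-21805/29304 (≈-0.7441) theta=33613/29304 (≈1.1470)
After 8 (thin lens f=42): x=-21805/29304 (≈-0.7441) theta=204793/175824 (≈1.1648)
After 9 (propagate distance d=32 (to screen)): x=3211273/87912 (≈36.5283) theta=204793/175824 (≈1.1648)
Rounded to 4 decimal places: x = 36.5283

Answer: 36.5283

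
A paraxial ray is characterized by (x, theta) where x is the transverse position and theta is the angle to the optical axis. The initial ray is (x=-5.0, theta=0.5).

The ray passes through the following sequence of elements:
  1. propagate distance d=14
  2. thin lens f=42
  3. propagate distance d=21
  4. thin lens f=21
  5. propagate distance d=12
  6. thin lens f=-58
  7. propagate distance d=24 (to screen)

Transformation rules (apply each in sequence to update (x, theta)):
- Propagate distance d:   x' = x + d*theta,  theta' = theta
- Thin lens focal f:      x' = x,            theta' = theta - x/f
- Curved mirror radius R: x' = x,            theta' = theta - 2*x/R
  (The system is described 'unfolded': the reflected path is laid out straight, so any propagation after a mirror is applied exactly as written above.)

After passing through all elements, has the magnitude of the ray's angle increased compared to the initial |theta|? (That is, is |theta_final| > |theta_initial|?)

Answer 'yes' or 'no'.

Answer: no

Derivation:
Initial: x=-5.0000 theta=0.5000
After 1 (propagate distance d=14): x=2.0000 theta=0.5000
After 2 (thin lens f=42): x=2.0000 theta=19/42 (≈0.4524)
After 3 (propagate distance d=21): x=11.5000 theta=19/42 (≈0.4524)
After 4 (thin lens f=21): x=11.5000 theta=-2/21 (≈-0.0952)
After 5 (propagate distance d=12): x=145/14 (≈10.3571) theta=-2/21 (≈-0.0952)
After 6 (thin lens f=-58): x=145/14 (≈10.3571) theta=1/12 (≈0.0833)
After 7 (propagate distance d=24 (to screen)): x=173/14 (≈12.3571) theta=1/12 (≈0.0833)
|theta_initial|=0.5000 |theta_final|=1/12 (≈0.0833) -> not increased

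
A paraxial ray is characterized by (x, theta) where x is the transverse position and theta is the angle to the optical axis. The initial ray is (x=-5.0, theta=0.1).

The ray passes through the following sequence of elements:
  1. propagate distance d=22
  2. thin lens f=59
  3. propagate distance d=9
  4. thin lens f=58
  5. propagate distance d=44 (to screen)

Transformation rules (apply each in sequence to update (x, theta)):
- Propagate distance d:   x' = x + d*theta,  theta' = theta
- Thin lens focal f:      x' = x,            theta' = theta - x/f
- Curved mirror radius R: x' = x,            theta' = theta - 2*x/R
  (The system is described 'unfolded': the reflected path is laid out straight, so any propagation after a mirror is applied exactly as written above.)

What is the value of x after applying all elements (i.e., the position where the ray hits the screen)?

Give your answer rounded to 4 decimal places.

Initial: x=-5.0000 theta=0.1000
After 1 (propagate distance d=22): x=-2.8000 theta=0.1000
After 2 (thin lens f=59): x=-2.8000 theta=87/590 (≈0.1475)
After 3 (propagate distance d=9): x=-869/590 (≈-1.4729) theta=87/590 (≈0.1475)
After 4 (thin lens f=58): x=-869/590 (≈-1.4729) theta=1183/6844 (≈0.1729)
After 5 (propagate distance d=44 (to screen)): x=104929/17110 (≈6.1326) theta=1183/6844 (≈0.1729)
Rounded to 4 decimal places: x = 6.1326

Answer: 6.1326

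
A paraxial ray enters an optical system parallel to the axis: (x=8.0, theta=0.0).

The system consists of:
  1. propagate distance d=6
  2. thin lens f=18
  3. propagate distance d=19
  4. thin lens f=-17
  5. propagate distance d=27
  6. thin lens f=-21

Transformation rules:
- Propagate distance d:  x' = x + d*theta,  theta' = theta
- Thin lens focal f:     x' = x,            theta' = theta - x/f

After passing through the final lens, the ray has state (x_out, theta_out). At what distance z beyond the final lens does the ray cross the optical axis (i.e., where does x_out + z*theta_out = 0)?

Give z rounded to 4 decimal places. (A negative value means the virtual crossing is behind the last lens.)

Answer: -11.9898

Derivation:
Initial: x=8.0000 theta=0.0000
After 1 (propagate distance d=6): x=8.0000 theta=0.0000
After 2 (thin lens f=18): x=8.0000 theta=-4/9 (≈-0.4444)
After 3 (propagate distance d=19): x=-4/9 (≈-0.4444) theta=-4/9 (≈-0.4444)
After 4 (thin lens f=-17): x=-4/9 (≈-0.4444) theta=-8/17 (≈-0.4706)
After 5 (propagate distance d=27): x=-2012/153 (≈-13.1503) theta=-8/17 (≈-0.4706)
After 6 (thin lens f=-21): x=-2012/153 (≈-13.1503) theta=-3524/3213 (≈-1.0968)
z_focus = -x_out/theta_out = -(-2012/153)/(-3524/3213) = -10563/881 ≈ -11.9898
Rounded to 4 decimal places: z = -11.9898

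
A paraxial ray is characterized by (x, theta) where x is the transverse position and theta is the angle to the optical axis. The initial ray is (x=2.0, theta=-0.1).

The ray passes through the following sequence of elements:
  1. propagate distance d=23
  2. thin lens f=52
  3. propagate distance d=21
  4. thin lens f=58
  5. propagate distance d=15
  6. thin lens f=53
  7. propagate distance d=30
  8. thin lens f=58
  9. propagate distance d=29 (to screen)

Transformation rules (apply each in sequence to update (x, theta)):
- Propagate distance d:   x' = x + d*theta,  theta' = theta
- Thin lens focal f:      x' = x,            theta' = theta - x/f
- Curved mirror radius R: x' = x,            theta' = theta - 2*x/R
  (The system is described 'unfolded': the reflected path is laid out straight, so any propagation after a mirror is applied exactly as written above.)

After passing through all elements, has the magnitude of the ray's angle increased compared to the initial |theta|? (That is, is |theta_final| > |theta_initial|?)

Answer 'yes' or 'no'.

Initial: x=2.0000 theta=-0.1000
After 1 (propagate distance d=23): x=-0.3000 theta=-0.1000
After 2 (thin lens f=52): x=-0.3000 theta=-49/520 (≈-0.0942)
After 3 (propagate distance d=21): x=-237/104 (≈-2.2788) theta=-49/520 (≈-0.0942)
After 4 (thin lens f=58): x=-237/104 (≈-2.2788) theta=-1657/30160 (≈-0.0549)
After 5 (propagate distance d=15): x=-18717/6032 (≈-3.1030) theta=-1657/30160 (≈-0.0549)
After 6 (thin lens f=53): x=-18717/6032 (≈-3.1030) theta=1441/399620 (≈0.0036)
After 7 (propagate distance d=30): x=-957417/319696 (≈-2.9948) theta=1441/399620 (≈0.0036)
After 8 (thin lens f=58): x=-957417/319696 (≈-2.9948) theta=5121397/92711840 (≈0.0552)
After 9 (propagate distance d=29 (to screen)): x=-342521/245920 (≈-1.3928) theta=5121397/92711840 (≈0.0552)
|theta_initial|=0.1000 |theta_final|=5121397/92711840 (≈0.0552) -> not increased

Answer: no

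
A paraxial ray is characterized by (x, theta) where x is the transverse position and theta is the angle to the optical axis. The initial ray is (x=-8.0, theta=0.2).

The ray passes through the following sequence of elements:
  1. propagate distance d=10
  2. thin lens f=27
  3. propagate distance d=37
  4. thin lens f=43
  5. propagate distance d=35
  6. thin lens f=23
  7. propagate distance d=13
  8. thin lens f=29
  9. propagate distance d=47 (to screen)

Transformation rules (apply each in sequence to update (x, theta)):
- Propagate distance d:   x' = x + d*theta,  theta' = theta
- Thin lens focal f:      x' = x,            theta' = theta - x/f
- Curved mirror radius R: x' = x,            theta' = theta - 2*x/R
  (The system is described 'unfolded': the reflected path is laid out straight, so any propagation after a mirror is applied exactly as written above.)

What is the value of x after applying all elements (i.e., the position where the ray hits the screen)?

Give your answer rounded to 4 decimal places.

Answer: -30.6015

Derivation:
Initial: x=-8.0000 theta=0.2000
After 1 (propagate distance d=10): x=-6.0000 theta=0.2000
After 2 (thin lens f=27): x=-6.0000 theta=19/45 (≈0.4222)
After 3 (propagate distance d=37): x=433/45 (≈9.6222) theta=19/45 (≈0.4222)
After 4 (thin lens f=43): x=433/45 (≈9.6222) theta=128/645 (≈0.1984)
After 5 (propagate distance d=35): x=32059/1935 (≈16.5680) theta=128/645 (≈0.1984)
After 6 (thin lens f=23): x=32059/1935 (≈16.5680) theta=-23227/44505 (≈-0.5219)
After 7 (propagate distance d=13): x=435406/44505 (≈9.7833) theta=-23227/44505 (≈-0.5219)
After 8 (thin lens f=29): x=435406/44505 (≈9.7833) theta=-4249/4945 (≈-0.8593)
After 9 (propagate distance d=47 (to screen)): x=-1361921/44505 (≈-30.6015) theta=-4249/4945 (≈-0.8593)
Rounded to 4 decimal places: x = -30.6015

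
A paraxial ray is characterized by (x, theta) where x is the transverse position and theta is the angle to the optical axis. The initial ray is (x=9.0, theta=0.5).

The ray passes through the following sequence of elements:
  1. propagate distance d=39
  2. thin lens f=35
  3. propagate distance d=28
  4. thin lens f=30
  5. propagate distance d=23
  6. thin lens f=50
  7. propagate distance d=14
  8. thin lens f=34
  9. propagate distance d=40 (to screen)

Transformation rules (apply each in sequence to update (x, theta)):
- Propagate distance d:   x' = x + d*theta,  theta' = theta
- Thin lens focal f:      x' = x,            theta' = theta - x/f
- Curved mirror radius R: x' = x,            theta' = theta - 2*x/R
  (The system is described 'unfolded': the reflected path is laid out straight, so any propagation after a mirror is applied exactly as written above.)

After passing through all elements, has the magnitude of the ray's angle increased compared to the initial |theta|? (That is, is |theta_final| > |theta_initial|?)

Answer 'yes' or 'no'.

Initial: x=9.0000 theta=0.5000
After 1 (propagate distance d=39): x=28.5000 theta=0.5000
After 2 (thin lens f=35): x=28.5000 theta=-11/35 (≈-0.3143)
After 3 (propagate distance d=28): x=19.7000 theta=-11/35 (≈-0.3143)
After 4 (thin lens f=30): x=19.7000 theta=-2039/2100 (≈-0.9710)
After 5 (propagate distance d=23): x=-5527/2100 (≈-2.6319) theta=-2039/2100 (≈-0.9710)
After 6 (thin lens f=50): x=-5527/2100 (≈-2.6319) theta=-32141/35000 (≈-0.9183)
After 7 (propagate distance d=14): x=-203284/13125 (≈-15.4883) theta=-32141/35000 (≈-0.9183)
After 8 (thin lens f=34): x=-203284/13125 (≈-15.4883) theta=-165211/357000 (≈-0.4628)
After 9 (propagate distance d=40 (to screen)): x=-361243/10625 (≈-33.9993) theta=-165211/357000 (≈-0.4628)
|theta_initial|=0.5000 |theta_final|=165211/357000 (≈0.4628) -> not increased

Answer: no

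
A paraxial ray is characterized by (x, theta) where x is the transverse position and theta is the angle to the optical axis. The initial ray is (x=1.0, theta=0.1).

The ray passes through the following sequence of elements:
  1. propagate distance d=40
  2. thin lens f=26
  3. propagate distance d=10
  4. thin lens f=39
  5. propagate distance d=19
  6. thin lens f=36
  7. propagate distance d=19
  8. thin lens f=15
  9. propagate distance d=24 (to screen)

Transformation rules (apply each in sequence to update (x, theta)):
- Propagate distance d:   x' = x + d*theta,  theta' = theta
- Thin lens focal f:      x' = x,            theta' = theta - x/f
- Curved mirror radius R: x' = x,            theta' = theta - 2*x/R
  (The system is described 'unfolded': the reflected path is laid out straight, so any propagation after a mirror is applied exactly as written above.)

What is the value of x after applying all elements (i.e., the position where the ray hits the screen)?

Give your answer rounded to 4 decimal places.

Answer: -2.8003

Derivation:
Initial: x=1.0000 theta=0.1000
After 1 (propagate distance d=40): x=5.0000 theta=0.1000
After 2 (thin lens f=26): x=5.0000 theta=-6/65 (≈-0.0923)
After 3 (propagate distance d=10): x=53/13 (≈4.0769) theta=-6/65 (≈-0.0923)
After 4 (thin lens f=39): x=53/13 (≈4.0769) theta=-499/2535 (≈-0.1968)
After 5 (propagate distance d=19): x=854/2535 (≈0.3369) theta=-499/2535 (≈-0.1968)
After 6 (thin lens f=36): x=854/2535 (≈0.3369) theta=-9409/45630 (≈-0.2062)
After 7 (propagate distance d=19): x=-163399/45630 (≈-3.5810) theta=-9409/45630 (≈-0.2062)
After 8 (thin lens f=15): x=-163399/45630 (≈-3.5810) theta=11132/342225 (≈0.0325)
After 9 (propagate distance d=24 (to screen)): x=-70987/25350 (≈-2.8003) theta=11132/342225 (≈0.0325)
Rounded to 4 decimal places: x = -2.8003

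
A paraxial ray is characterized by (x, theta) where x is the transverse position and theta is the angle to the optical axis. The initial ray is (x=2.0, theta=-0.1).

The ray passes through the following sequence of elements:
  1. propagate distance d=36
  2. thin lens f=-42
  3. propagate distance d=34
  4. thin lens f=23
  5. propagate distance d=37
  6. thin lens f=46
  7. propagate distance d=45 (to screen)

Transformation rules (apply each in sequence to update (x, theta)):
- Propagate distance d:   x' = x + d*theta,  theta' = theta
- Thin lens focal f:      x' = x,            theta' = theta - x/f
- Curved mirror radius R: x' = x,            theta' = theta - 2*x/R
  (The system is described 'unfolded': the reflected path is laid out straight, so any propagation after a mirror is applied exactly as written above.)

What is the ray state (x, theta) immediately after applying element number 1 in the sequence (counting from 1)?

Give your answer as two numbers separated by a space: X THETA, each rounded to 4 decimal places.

Initial: x=2.0000 theta=-0.1000
After 1 (propagate distance d=36): x=-1.6000 theta=-0.1000
Rounded to 4 decimal places: x = -1.6000, theta = -0.1000

Answer: -1.6000 -0.1000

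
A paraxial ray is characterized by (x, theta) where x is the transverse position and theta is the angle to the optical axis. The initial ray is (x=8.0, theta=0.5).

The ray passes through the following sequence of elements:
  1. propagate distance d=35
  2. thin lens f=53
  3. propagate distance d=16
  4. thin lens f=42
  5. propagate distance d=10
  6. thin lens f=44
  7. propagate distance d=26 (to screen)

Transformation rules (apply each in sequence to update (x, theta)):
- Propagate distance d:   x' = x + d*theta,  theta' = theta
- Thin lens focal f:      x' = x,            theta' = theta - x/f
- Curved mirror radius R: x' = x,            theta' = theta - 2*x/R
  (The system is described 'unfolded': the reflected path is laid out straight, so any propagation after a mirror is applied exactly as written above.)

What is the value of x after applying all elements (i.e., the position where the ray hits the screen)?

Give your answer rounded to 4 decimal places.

Initial: x=8.0000 theta=0.5000
After 1 (propagate distance d=35): x=25.5000 theta=0.5000
After 2 (thin lens f=53): x=25.5000 theta=1/53 (≈0.0189)
After 3 (propagate distance d=16): x=2735/106 (≈25.8019) theta=1/53 (≈0.0189)
After 4 (thin lens f=42): x=2735/106 (≈25.8019) theta=-2651/4452 (≈-0.5955)
After 5 (propagate distance d=10): x=22090/1113 (≈19.8473) theta=-2651/4452 (≈-0.5955)
After 6 (thin lens f=44): x=22090/1113 (≈19.8473) theta=-967/924 (≈-1.0465)
After 7 (propagate distance d=26 (to screen)): x=-180283/24486 (≈-7.3627) theta=-967/924 (≈-1.0465)
Rounded to 4 decimal places: x = -7.3627

Answer: -7.3627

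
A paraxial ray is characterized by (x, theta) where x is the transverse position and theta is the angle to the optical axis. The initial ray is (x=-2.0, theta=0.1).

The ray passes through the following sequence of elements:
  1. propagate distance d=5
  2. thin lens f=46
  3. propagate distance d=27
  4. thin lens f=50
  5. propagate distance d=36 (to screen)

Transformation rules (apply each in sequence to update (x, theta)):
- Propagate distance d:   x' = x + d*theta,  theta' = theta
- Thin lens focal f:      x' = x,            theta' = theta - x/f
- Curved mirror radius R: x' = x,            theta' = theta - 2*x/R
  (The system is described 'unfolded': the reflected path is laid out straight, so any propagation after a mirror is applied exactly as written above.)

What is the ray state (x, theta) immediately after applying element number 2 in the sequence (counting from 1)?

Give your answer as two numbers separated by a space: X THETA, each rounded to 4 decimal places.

Initial: x=-2.0000 theta=0.1000
After 1 (propagate distance d=5): x=-1.5000 theta=0.1000
After 2 (thin lens f=46): x=-1.5000 theta=61/460 (≈0.1326)
Rounded to 4 decimal places: x = -1.5000, theta = 0.1326

Answer: -1.5000 0.1326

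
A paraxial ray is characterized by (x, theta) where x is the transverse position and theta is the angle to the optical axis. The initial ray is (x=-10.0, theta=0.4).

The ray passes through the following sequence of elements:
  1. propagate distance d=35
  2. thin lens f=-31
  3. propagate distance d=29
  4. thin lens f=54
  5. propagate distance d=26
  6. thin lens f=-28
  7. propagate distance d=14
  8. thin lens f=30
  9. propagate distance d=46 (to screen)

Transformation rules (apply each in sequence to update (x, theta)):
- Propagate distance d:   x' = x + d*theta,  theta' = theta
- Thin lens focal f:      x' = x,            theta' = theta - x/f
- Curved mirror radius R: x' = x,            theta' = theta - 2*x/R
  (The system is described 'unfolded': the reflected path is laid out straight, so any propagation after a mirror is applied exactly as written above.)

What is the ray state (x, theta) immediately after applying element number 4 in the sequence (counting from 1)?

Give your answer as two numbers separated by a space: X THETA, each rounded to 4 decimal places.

Initial: x=-10.0000 theta=0.4000
After 1 (propagate distance d=35): x=4.0000 theta=0.4000
After 2 (thin lens f=-31): x=4.0000 theta=82/155 (≈0.5290)
After 3 (propagate distance d=29): x=2998/155 (≈19.3419) theta=82/155 (≈0.5290)
After 4 (thin lens f=54): x=2998/155 (≈19.3419) theta=143/837 (≈0.1708)
Rounded to 4 decimal places: x = 19.3419, theta = 0.1708

Answer: 19.3419 0.1708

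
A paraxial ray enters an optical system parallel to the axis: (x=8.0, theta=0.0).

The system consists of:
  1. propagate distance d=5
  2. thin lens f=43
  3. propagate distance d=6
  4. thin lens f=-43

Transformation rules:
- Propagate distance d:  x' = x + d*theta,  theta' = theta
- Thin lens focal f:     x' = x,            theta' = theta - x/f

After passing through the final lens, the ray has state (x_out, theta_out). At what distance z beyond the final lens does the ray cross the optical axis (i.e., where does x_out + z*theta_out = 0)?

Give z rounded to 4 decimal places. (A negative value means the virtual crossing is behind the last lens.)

Initial: x=8.0000 theta=0.0000
After 1 (propagate distance d=5): x=8.0000 theta=0.0000
After 2 (thin lens f=43): x=8.0000 theta=-8/43 (≈-0.1860)
After 3 (propagate distance d=6): x=296/43 (≈6.8837) theta=-8/43 (≈-0.1860)
After 4 (thin lens f=-43): x=296/43 (≈6.8837) theta=-48/1849 (≈-0.0260)
z_focus = -x_out/theta_out = -(296/43)/(-48/1849) = 1591/6 ≈ 265.1667
Rounded to 4 decimal places: z = 265.1667

Answer: 265.1667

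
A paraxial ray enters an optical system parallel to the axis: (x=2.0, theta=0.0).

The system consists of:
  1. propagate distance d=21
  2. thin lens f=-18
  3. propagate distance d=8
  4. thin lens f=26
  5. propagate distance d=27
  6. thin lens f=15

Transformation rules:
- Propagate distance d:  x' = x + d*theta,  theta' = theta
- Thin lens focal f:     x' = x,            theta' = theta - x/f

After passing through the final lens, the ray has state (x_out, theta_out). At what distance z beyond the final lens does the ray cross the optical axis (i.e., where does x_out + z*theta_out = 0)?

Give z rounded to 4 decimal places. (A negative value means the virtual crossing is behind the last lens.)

Answer: 15.0000

Derivation:
Initial: x=2.0000 theta=0.0000
After 1 (propagate distance d=21): x=2.0000 theta=0.0000
After 2 (thin lens f=-18): x=2.0000 theta=1/9 (≈0.1111)
After 3 (propagate distance d=8): x=26/9 (≈2.8889) theta=1/9 (≈0.1111)
After 4 (thin lens f=26): x=26/9 (≈2.8889) theta=0.0000
After 5 (propagate distance d=27): x=26/9 (≈2.8889) theta=0.0000
After 6 (thin lens f=15): x=26/9 (≈2.8889) theta=-26/135 (≈-0.1926)
z_focus = -x_out/theta_out = -(26/9)/(-26/135) = 15.0000
Rounded to 4 decimal places: z = 15.0000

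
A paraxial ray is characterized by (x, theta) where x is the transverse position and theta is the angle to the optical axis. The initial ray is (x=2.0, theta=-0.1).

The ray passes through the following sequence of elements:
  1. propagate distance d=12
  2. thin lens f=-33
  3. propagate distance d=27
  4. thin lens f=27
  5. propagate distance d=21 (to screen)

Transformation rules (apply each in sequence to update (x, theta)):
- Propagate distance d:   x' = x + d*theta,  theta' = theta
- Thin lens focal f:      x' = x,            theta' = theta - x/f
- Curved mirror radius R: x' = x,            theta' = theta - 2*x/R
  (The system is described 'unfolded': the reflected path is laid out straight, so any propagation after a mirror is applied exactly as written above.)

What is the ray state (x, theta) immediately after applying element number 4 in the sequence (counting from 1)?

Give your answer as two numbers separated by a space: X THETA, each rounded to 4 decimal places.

Answer: -1.2455 -0.0296

Derivation:
Initial: x=2.0000 theta=-0.1000
After 1 (propagate distance d=12): x=0.8000 theta=-0.1000
After 2 (thin lens f=-33): x=0.8000 theta=-5/66 (≈-0.0758)
After 3 (propagate distance d=27): x=-137/110 (≈-1.2455) theta=-5/66 (≈-0.0758)
After 4 (thin lens f=27): x=-137/110 (≈-1.2455) theta=-4/135 (≈-0.0296)
Rounded to 4 decimal places: x = -1.2455, theta = -0.0296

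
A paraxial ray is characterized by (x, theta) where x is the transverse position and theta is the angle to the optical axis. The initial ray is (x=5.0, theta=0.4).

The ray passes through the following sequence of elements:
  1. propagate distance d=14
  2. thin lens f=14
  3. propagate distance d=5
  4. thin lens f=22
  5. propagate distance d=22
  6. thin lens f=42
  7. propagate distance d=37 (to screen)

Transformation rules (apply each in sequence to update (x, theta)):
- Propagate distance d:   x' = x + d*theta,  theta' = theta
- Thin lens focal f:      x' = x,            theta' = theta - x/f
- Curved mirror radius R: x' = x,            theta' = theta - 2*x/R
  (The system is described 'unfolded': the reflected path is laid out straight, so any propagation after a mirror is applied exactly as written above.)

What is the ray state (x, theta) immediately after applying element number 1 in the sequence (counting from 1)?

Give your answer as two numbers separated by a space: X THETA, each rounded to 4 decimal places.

Initial: x=5.0000 theta=0.4000
After 1 (propagate distance d=14): x=10.6000 theta=0.4000
Rounded to 4 decimal places: x = 10.6000, theta = 0.4000

Answer: 10.6000 0.4000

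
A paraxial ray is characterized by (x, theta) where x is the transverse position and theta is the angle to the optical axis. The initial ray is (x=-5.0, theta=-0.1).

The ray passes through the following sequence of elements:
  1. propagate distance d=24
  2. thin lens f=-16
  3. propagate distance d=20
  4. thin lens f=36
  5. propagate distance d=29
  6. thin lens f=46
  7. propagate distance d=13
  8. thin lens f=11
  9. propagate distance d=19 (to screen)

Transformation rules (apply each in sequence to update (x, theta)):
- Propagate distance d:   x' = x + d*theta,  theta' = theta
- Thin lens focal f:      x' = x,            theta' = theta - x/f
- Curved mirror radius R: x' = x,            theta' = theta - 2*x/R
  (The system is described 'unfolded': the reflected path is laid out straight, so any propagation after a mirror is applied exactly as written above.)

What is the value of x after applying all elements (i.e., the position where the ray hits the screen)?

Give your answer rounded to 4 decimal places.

Initial: x=-5.0000 theta=-0.1000
After 1 (propagate distance d=24): x=-7.4000 theta=-0.1000
After 2 (thin lens f=-16): x=-7.4000 theta=-0.5625
After 3 (propagate distance d=20): x=-18.6500 theta=-0.5625
After 4 (thin lens f=36): x=-18.6500 theta=-2/45 (≈-0.0444)
After 5 (propagate distance d=29): x=-3589/180 (≈-19.9389) theta=-2/45 (≈-0.0444)
After 6 (thin lens f=46): x=-3589/180 (≈-19.9389) theta=3221/8280 (≈0.3890)
After 7 (propagate distance d=13): x=-123221/8280 (≈-14.8818) theta=3221/8280 (≈0.3890)
After 8 (thin lens f=11): x=-123221/8280 (≈-14.8818) theta=4407/2530 (≈1.7419)
After 9 (propagate distance d=19 (to screen)): x=1658957/91080 (≈18.2143) theta=4407/2530 (≈1.7419)
Rounded to 4 decimal places: x = 18.2143

Answer: 18.2143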